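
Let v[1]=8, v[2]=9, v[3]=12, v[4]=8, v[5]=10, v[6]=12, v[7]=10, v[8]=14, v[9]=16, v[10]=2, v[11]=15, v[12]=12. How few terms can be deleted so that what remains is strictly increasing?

Fewest deletions = n − (longest strictly increasing subsequence).
Patience tails:
8 → extends → [8]
9 → extends → [8, 9]
12 → extends → [8, 9, 12]
8 → already a tail → [8, 9, 12]
10 → replaces 12 → [8, 9, 10]
12 → extends → [8, 9, 10, 12]
10 → already a tail → [8, 9, 10, 12]
14 → extends → [8, 9, 10, 12, 14]
16 → extends → [8, 9, 10, 12, 14, 16]
2 → replaces 8 → [2, 9, 10, 12, 14, 16]
15 → replaces 16 → [2, 9, 10, 12, 14, 15]
12 → already a tail → [2, 9, 10, 12, 14, 15]
Longest strictly increasing subsequence has length 6, so deletions = 12 − 6 = 6.

6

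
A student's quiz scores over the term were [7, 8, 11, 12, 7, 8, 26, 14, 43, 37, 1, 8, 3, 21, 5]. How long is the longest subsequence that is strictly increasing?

Let dp[i] be the length of the longest such subsequence ending at index i:
i:      1  2  3  4  5  6  7  8  9 10 11 12 13 14 15
a[i]:   7  8 11 12  7  8 26 14 43 37  1  8  3 21  5
dp:     1  2  3  4  1  2  5  5  6  6  1  2  2  6  3
Maximum dp value is 6.

6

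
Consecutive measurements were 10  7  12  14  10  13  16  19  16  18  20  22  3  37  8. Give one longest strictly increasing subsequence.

10, 12, 14, 16, 19, 20, 22, 37

Patience tails give the LIS length; then backtrack through the dp parents:
10 → extends → [10]
7 → replaces 10 → [7]
12 → extends → [7, 12]
14 → extends → [7, 12, 14]
10 → replaces 12 → [7, 10, 14]
13 → replaces 14 → [7, 10, 13]
16 → extends → [7, 10, 13, 16]
19 → extends → [7, 10, 13, 16, 19]
16 → already a tail → [7, 10, 13, 16, 19]
18 → replaces 19 → [7, 10, 13, 16, 18]
20 → extends → [7, 10, 13, 16, 18, 20]
22 → extends → [7, 10, 13, 16, 18, 20, 22]
3 → replaces 7 → [3, 10, 13, 16, 18, 20, 22]
37 → extends → [3, 10, 13, 16, 18, 20, 22, 37]
8 → replaces 10 → [3, 8, 13, 16, 18, 20, 22, 37]
Length 8; one witness is 10, 12, 14, 16, 19, 20, 22, 37.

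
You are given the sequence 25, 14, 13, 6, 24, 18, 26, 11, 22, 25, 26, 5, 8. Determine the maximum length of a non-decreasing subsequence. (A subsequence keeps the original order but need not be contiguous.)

Track the smallest tail for each achievable length (allowing ties):
25 → extends → [25]
14 → replaces 25 → [14]
13 → replaces 14 → [13]
6 → replaces 13 → [6]
24 → extends → [6, 24]
18 → replaces 24 → [6, 18]
26 → extends → [6, 18, 26]
11 → replaces 18 → [6, 11, 26]
22 → replaces 26 → [6, 11, 22]
25 → extends → [6, 11, 22, 25]
26 → extends → [6, 11, 22, 25, 26]
5 → replaces 6 → [5, 11, 22, 25, 26]
8 → replaces 11 → [5, 8, 22, 25, 26]
Five tails, so the longest non-decreasing subsequence has length 5 (e.g. 14, 18, 22, 25, 26).

5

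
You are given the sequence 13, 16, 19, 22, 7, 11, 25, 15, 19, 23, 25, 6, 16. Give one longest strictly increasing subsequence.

13, 16, 19, 22, 23, 25

Patience tails give the LIS length; then backtrack through the dp parents:
13 → extends → [13]
16 → extends → [13, 16]
19 → extends → [13, 16, 19]
22 → extends → [13, 16, 19, 22]
7 → replaces 13 → [7, 16, 19, 22]
11 → replaces 16 → [7, 11, 19, 22]
25 → extends → [7, 11, 19, 22, 25]
15 → replaces 19 → [7, 11, 15, 22, 25]
19 → replaces 22 → [7, 11, 15, 19, 25]
23 → replaces 25 → [7, 11, 15, 19, 23]
25 → extends → [7, 11, 15, 19, 23, 25]
6 → replaces 7 → [6, 11, 15, 19, 23, 25]
16 → replaces 19 → [6, 11, 15, 16, 23, 25]
Length 6; one witness is 13, 16, 19, 22, 23, 25.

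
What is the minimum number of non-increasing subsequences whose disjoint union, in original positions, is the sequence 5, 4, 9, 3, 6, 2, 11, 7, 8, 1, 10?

The minimum number of non-increasing subsequences covering a sequence equals the length of its longest strictly increasing subsequence.
LIS length is 5 (e.g. 5, 6, 7, 8, 10), so 5 piles are needed.

5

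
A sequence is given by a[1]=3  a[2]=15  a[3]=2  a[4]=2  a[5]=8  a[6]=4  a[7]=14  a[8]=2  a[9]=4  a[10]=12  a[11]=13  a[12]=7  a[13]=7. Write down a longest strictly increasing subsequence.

3, 8, 12, 13

Patience tails give the LIS length; then backtrack through the dp parents:
3 → extends → [3]
15 → extends → [3, 15]
2 → replaces 3 → [2, 15]
2 → already a tail → [2, 15]
8 → replaces 15 → [2, 8]
4 → replaces 8 → [2, 4]
14 → extends → [2, 4, 14]
2 → already a tail → [2, 4, 14]
4 → already a tail → [2, 4, 14]
12 → replaces 14 → [2, 4, 12]
13 → extends → [2, 4, 12, 13]
7 → replaces 12 → [2, 4, 7, 13]
7 → already a tail → [2, 4, 7, 13]
Length 4; one witness is 3, 8, 12, 13.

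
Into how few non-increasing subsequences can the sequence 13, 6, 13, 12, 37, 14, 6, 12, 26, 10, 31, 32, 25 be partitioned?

Place each on the leftmost legal pile:
13 → new pile 1 (tops now [13])
6 → pile 1 (tops now [6])
13 → new pile 2 (tops now [6, 13])
12 → pile 2 (tops now [6, 12])
37 → new pile 3 (tops now [6, 12, 37])
14 → pile 3 (tops now [6, 12, 14])
6 → pile 1 (tops now [6, 12, 14])
12 → pile 2 (tops now [6, 12, 14])
26 → new pile 4 (tops now [6, 12, 14, 26])
10 → pile 2 (tops now [6, 10, 14, 26])
31 → new pile 5 (tops now [6, 10, 14, 26, 31])
32 → new pile 6 (tops now [6, 10, 14, 26, 31, 32])
25 → pile 4 (tops now [6, 10, 14, 25, 31, 32])
Six piles.

6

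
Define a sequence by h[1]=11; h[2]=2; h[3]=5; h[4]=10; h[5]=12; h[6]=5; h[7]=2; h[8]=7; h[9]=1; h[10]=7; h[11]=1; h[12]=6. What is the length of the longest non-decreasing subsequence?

5

Let dp[i] be the length of the longest such subsequence ending at index i:
i:      1  2  3  4  5  6  7  8  9 10 11 12
h[i]:  11  2  5 10 12  5  2  7  1  7  1  6
dp:     1  1  2  3  4  3  2  4  1  5  2  4
Maximum dp value is 5.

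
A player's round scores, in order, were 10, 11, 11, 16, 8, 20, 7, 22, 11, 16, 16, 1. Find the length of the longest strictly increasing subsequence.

5

Track the smallest tail for each achievable length (strict):
10 → extends → [10]
11 → extends → [10, 11]
11 → already a tail → [10, 11]
16 → extends → [10, 11, 16]
8 → replaces 10 → [8, 11, 16]
20 → extends → [8, 11, 16, 20]
7 → replaces 8 → [7, 11, 16, 20]
22 → extends → [7, 11, 16, 20, 22]
11 → already a tail → [7, 11, 16, 20, 22]
16 → already a tail → [7, 11, 16, 20, 22]
16 → already a tail → [7, 11, 16, 20, 22]
1 → replaces 7 → [1, 11, 16, 20, 22]
Five tails, so the longest strictly increasing subsequence has length 5 (e.g. 10, 11, 16, 20, 22).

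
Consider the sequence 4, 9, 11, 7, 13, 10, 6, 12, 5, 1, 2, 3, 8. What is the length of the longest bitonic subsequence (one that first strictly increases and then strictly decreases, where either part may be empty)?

inc[i] = longest strictly increasing subsequence ending at i; dec[i] = longest strictly decreasing subsequence starting at i:
i:      1  2  3  4  5  6  7  8  9 10 11 12 13
a[i]:   4  9 11  7 13 10  6 12  5  1  2  3  8
inc:    1  2  3  2  4  3  2  4  2  1  2  3  4
dec:    2  5  5  4  5  4  3  3  2  1  1  1  1
Best peak at i=5 (value 13): inc=4, dec=5, length 4+5−1 = 8.

8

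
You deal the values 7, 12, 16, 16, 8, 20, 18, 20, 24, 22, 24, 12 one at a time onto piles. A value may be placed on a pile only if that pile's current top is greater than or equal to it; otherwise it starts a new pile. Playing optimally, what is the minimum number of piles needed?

7

The minimum number of non-increasing subsequences covering a sequence equals the length of its longest strictly increasing subsequence.
LIS length is 7 (e.g. 7, 12, 16, 18, 20, 22, 24), so 7 piles are needed.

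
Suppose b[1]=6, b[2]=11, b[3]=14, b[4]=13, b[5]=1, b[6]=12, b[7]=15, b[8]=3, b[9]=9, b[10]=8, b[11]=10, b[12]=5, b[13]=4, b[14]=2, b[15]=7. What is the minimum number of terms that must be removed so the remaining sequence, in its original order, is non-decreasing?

11

Fewest deletions = n − (longest non-decreasing subsequence).
i:      1  2  3  4  5  6  7  8  9 10 11 12 13 14 15
b[i]:   6 11 14 13  1 12 15  3  9  8 10  5  4  2  7
dp:     1  2  3  3  1  3  4  2  3  3  4  3  3  2  4
max dp = 4, so deletions = 15 − 4 = 11.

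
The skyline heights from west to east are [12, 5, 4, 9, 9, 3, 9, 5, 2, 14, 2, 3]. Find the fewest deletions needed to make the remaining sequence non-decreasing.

Fewest deletions = n − (longest non-decreasing subsequence).
i:      1  2  3  4  5  6  7  8  9 10 11 12
a[i]:  12  5  4  9  9  3  9  5  2 14  2  3
dp:     1  1  1  2  3  1  4  2  1  5  2  3
max dp = 5, so deletions = 12 − 5 = 7.

7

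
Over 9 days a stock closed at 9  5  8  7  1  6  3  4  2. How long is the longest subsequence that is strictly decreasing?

6

Let dp[i] be the longest strictly decreasing subsequence ending at i:
i:     1 2 3 4 5 6 7 8 9
a[i]:  9 5 8 7 1 6 3 4 2
dp:    1 2 2 3 4 4 5 5 6
Maximum is 6.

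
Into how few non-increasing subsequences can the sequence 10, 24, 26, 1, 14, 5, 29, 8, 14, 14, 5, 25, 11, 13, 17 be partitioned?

6

Place each on the leftmost legal pile:
10 → new pile 1 (tops now [10])
24 → new pile 2 (tops now [10, 24])
26 → new pile 3 (tops now [10, 24, 26])
1 → pile 1 (tops now [1, 24, 26])
14 → pile 2 (tops now [1, 14, 26])
5 → pile 2 (tops now [1, 5, 26])
29 → new pile 4 (tops now [1, 5, 26, 29])
8 → pile 3 (tops now [1, 5, 8, 29])
14 → pile 4 (tops now [1, 5, 8, 14])
14 → pile 4 (tops now [1, 5, 8, 14])
5 → pile 2 (tops now [1, 5, 8, 14])
25 → new pile 5 (tops now [1, 5, 8, 14, 25])
11 → pile 4 (tops now [1, 5, 8, 11, 25])
13 → pile 5 (tops now [1, 5, 8, 11, 13])
17 → new pile 6 (tops now [1, 5, 8, 11, 13, 17])
Six piles.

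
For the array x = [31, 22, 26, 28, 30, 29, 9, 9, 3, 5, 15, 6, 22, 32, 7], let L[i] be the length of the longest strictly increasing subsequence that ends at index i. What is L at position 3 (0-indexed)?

dp[i] = 1 + max{dp[j] : j<i, x[j]<x[i]} (or 1 if no such j):
i:      0  1  2  3  4  5  6  7  8  9 10 11 12 13 14
x[i]:  31 22 26 28 30 29  9  9  3  5 15  6 22 32  7
dp:     1  1  2  3  4  4  1  1  1  2  3  3  4  5  4
At index 3 the value is 3.

3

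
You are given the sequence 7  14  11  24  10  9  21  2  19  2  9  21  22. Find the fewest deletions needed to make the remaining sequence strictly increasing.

8

Fewest deletions = n − (longest strictly increasing subsequence).
Patience tails:
7 → extends → [7]
14 → extends → [7, 14]
11 → replaces 14 → [7, 11]
24 → extends → [7, 11, 24]
10 → replaces 11 → [7, 10, 24]
9 → replaces 10 → [7, 9, 24]
21 → replaces 24 → [7, 9, 21]
2 → replaces 7 → [2, 9, 21]
19 → replaces 21 → [2, 9, 19]
2 → already a tail → [2, 9, 19]
9 → already a tail → [2, 9, 19]
21 → extends → [2, 9, 19, 21]
22 → extends → [2, 9, 19, 21, 22]
Longest strictly increasing subsequence has length 5, so deletions = 13 − 5 = 8.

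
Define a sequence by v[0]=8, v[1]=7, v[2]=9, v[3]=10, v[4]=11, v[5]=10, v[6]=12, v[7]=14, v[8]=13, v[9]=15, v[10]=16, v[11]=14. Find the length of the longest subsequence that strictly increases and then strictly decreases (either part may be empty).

inc[i] = longest strictly increasing subsequence ending at i; dec[i] = longest strictly decreasing subsequence starting at i:
i:      0  1  2  3  4  5  6  7  8  9 10 11
v[i]:   8  7  9 10 11 10 12 14 13 15 16 14
inc:    1  1  2  3  4  3  5  6  6  7  8  7
dec:    2  1  1  1  2  1  1  2  1  2  2  1
Best peak at i=10 (value 16): inc=8, dec=2, length 8+2−1 = 9.

9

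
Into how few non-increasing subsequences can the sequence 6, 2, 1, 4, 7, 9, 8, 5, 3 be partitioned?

The minimum number of non-increasing subsequences covering a sequence equals the length of its longest strictly increasing subsequence.
LIS length is 4 (e.g. 2, 4, 7, 9), so 4 piles are needed.

4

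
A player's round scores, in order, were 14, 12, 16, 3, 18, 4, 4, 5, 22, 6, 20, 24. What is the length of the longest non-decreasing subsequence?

Let dp[i] be the length of the longest such subsequence ending at index i:
i:      1  2  3  4  5  6  7  8  9 10 11 12
a[i]:  14 12 16  3 18  4  4  5 22  6 20 24
dp:     1  1  2  1  3  2  3  4  5  5  6  7
Maximum dp value is 7.

7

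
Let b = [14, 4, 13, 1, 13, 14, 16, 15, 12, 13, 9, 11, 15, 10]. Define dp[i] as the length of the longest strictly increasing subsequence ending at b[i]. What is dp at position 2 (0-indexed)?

2

dp[i] = 1 + max{dp[j] : j<i, b[j]<b[i]} (or 1 if no such j):
i:      0  1  2  3  4  5  6  7  8  9 10 11 12 13
b[i]:  14  4 13  1 13 14 16 15 12 13  9 11 15 10
dp:     1  1  2  1  2  3  4  4  2  3  2  3  4  3
At index 2 the value is 2.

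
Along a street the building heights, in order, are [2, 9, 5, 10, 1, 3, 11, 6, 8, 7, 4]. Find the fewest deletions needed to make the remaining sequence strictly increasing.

Fewest deletions = n − (longest strictly increasing subsequence).
Patience tails:
2 → extends → [2]
9 → extends → [2, 9]
5 → replaces 9 → [2, 5]
10 → extends → [2, 5, 10]
1 → replaces 2 → [1, 5, 10]
3 → replaces 5 → [1, 3, 10]
11 → extends → [1, 3, 10, 11]
6 → replaces 10 → [1, 3, 6, 11]
8 → replaces 11 → [1, 3, 6, 8]
7 → replaces 8 → [1, 3, 6, 7]
4 → replaces 6 → [1, 3, 4, 7]
Longest strictly increasing subsequence has length 4, so deletions = 11 − 4 = 7.

7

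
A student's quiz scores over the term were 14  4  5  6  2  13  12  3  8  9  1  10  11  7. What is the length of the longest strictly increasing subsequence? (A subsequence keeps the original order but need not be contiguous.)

Track the smallest tail for each achievable length (strict):
14 → extends → [14]
4 → replaces 14 → [4]
5 → extends → [4, 5]
6 → extends → [4, 5, 6]
2 → replaces 4 → [2, 5, 6]
13 → extends → [2, 5, 6, 13]
12 → replaces 13 → [2, 5, 6, 12]
3 → replaces 5 → [2, 3, 6, 12]
8 → replaces 12 → [2, 3, 6, 8]
9 → extends → [2, 3, 6, 8, 9]
1 → replaces 2 → [1, 3, 6, 8, 9]
10 → extends → [1, 3, 6, 8, 9, 10]
11 → extends → [1, 3, 6, 8, 9, 10, 11]
7 → replaces 8 → [1, 3, 6, 7, 9, 10, 11]
Seven tails, so the longest strictly increasing subsequence has length 7 (e.g. 4, 5, 6, 8, 9, 10, 11).

7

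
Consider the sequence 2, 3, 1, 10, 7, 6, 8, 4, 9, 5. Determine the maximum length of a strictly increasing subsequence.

Track the smallest tail for each achievable length (strict):
2 → extends → [2]
3 → extends → [2, 3]
1 → replaces 2 → [1, 3]
10 → extends → [1, 3, 10]
7 → replaces 10 → [1, 3, 7]
6 → replaces 7 → [1, 3, 6]
8 → extends → [1, 3, 6, 8]
4 → replaces 6 → [1, 3, 4, 8]
9 → extends → [1, 3, 4, 8, 9]
5 → replaces 8 → [1, 3, 4, 5, 9]
Five tails, so the longest strictly increasing subsequence has length 5 (e.g. 2, 3, 7, 8, 9).

5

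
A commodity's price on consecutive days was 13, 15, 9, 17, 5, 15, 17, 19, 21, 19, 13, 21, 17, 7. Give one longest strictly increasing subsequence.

13, 15, 17, 19, 21

Patience tails give the LIS length; then backtrack through the dp parents:
13 → extends → [13]
15 → extends → [13, 15]
9 → replaces 13 → [9, 15]
17 → extends → [9, 15, 17]
5 → replaces 9 → [5, 15, 17]
15 → already a tail → [5, 15, 17]
17 → already a tail → [5, 15, 17]
19 → extends → [5, 15, 17, 19]
21 → extends → [5, 15, 17, 19, 21]
19 → already a tail → [5, 15, 17, 19, 21]
13 → replaces 15 → [5, 13, 17, 19, 21]
21 → already a tail → [5, 13, 17, 19, 21]
17 → already a tail → [5, 13, 17, 19, 21]
7 → replaces 13 → [5, 7, 17, 19, 21]
Length 5; one witness is 13, 15, 17, 19, 21.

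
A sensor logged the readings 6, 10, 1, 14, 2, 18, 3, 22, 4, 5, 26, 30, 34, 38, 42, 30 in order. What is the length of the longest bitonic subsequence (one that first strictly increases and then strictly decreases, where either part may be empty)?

inc[i] = longest strictly increasing subsequence ending at i; dec[i] = longest strictly decreasing subsequence starting at i:
i:      1  2  3  4  5  6  7  8  9 10 11 12 13 14 15 16
a[i]:   6 10  1 14  2 18  3 22  4  5 26 30 34 38 42 30
inc:    1  2  1  3  2  4  3  5  4  5  6  7  8  9 10  7
dec:    2  2  1  2  1  2  1  2  1  1  1  1  2  2  2  1
Best peak at i=15 (value 42): inc=10, dec=2, length 10+2−1 = 11.

11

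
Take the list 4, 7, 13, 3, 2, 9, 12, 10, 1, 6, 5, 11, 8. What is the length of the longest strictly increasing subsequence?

5

Let dp[i] be the length of the longest such subsequence ending at index i:
i:      1  2  3  4  5  6  7  8  9 10 11 12 13
a[i]:   4  7 13  3  2  9 12 10  1  6  5 11  8
dp:     1  2  3  1  1  3  4  4  1  2  2  5  3
Maximum dp value is 5.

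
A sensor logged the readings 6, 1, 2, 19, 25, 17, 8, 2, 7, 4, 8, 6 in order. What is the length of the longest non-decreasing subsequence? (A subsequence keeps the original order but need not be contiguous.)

5

Let dp[i] be the length of the longest such subsequence ending at index i:
i:      1  2  3  4  5  6  7  8  9 10 11 12
a[i]:   6  1  2 19 25 17  8  2  7  4  8  6
dp:     1  1  2  3  4  3  3  3  4  4  5  5
Maximum dp value is 5.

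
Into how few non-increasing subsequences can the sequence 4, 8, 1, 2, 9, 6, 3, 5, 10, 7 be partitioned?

Place each on the leftmost legal pile:
4 → new pile 1 (tops now [4])
8 → new pile 2 (tops now [4, 8])
1 → pile 1 (tops now [1, 8])
2 → pile 2 (tops now [1, 2])
9 → new pile 3 (tops now [1, 2, 9])
6 → pile 3 (tops now [1, 2, 6])
3 → pile 3 (tops now [1, 2, 3])
5 → new pile 4 (tops now [1, 2, 3, 5])
10 → new pile 5 (tops now [1, 2, 3, 5, 10])
7 → pile 5 (tops now [1, 2, 3, 5, 7])
Five piles.

5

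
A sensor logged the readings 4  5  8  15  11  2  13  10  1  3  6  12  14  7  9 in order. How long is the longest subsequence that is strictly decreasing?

4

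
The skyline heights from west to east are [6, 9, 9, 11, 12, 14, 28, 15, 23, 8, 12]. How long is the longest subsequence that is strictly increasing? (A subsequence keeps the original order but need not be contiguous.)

Let dp[i] be the length of the longest such subsequence ending at index i:
i:      1  2  3  4  5  6  7  8  9 10 11
a[i]:   6  9  9 11 12 14 28 15 23  8 12
dp:     1  2  2  3  4  5  6  6  7  2  4
Maximum dp value is 7.

7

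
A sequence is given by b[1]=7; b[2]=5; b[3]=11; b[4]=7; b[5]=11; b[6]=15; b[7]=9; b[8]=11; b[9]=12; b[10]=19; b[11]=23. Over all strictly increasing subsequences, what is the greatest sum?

86

Let S[i] be the best sum of a strictly increasing subsequence ending at i:
i:      1  2  3  4  5  6  7  8  9 10 11
b[i]:   7  5 11  7 11 15  9 11 12 19 23
S:      7  5 18 12 23 38 21 32 44 63 86
Maximum is 86 (e.g. 5 + 7 + 9 + 11 + 12 + 19 + 23).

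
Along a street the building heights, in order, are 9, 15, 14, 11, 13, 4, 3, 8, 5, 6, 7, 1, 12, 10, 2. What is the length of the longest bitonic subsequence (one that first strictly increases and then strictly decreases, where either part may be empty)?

7

inc[i] = longest strictly increasing subsequence ending at i; dec[i] = longest strictly decreasing subsequence starting at i:
i:      1  2  3  4  5  6  7  8  9 10 11 12 13 14 15
a[i]:   9 15 14 11 13  4  3  8  5  6  7  1 12 10  2
inc:    1  2  2  2  3  1  1  2  2  3  4  1  5  5  2
dec:    4  6  5  4  4  3  2  3  2  2  2  1  3  2  1
Best peak at i=2 (value 15): inc=2, dec=6, length 2+6−1 = 7.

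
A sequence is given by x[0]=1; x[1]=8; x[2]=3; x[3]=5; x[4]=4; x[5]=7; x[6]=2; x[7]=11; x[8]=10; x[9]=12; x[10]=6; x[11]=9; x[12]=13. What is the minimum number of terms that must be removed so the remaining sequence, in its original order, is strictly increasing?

6

Fewest deletions = n − (longest strictly increasing subsequence).
Patience tails:
1 → extends → [1]
8 → extends → [1, 8]
3 → replaces 8 → [1, 3]
5 → extends → [1, 3, 5]
4 → replaces 5 → [1, 3, 4]
7 → extends → [1, 3, 4, 7]
2 → replaces 3 → [1, 2, 4, 7]
11 → extends → [1, 2, 4, 7, 11]
10 → replaces 11 → [1, 2, 4, 7, 10]
12 → extends → [1, 2, 4, 7, 10, 12]
6 → replaces 7 → [1, 2, 4, 6, 10, 12]
9 → replaces 10 → [1, 2, 4, 6, 9, 12]
13 → extends → [1, 2, 4, 6, 9, 12, 13]
Longest strictly increasing subsequence has length 7, so deletions = 13 − 7 = 6.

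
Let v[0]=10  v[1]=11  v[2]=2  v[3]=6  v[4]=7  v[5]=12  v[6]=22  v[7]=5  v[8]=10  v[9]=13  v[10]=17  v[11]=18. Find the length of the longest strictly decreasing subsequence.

3

Let dp[i] be the longest strictly decreasing subsequence ending at i:
i:      0  1  2  3  4  5  6  7  8  9 10 11
v[i]:  10 11  2  6  7 12 22  5 10 13 17 18
dp:     1  1  2  2  2  1  1  3  2  2  2  2
Maximum is 3.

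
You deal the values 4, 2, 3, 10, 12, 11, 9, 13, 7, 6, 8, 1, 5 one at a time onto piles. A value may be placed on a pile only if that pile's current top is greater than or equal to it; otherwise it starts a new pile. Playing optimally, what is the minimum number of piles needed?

5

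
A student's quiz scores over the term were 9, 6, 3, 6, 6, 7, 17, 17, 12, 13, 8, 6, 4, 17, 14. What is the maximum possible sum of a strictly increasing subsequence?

Let S[i] be the best sum of a strictly increasing subsequence ending at i:
i:      1  2  3  4  5  6  7  8  9 10 11 12 13 14 15
a[i]:   9  6  3  6  6  7 17 17 12 13  8  6  4 17 14
S:      9  6  3  9  9 16 33 33 28 41 24  9  7 58 55
Maximum is 58 (e.g. 3 + 6 + 7 + 12 + 13 + 17).

58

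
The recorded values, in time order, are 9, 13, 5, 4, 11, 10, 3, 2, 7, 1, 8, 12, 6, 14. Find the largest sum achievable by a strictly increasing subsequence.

46

Let S[i] be the best sum of a strictly increasing subsequence ending at i:
i:      1  2  3  4  5  6  7  8  9 10 11 12 13 14
a[i]:   9 13  5  4 11 10  3  2  7  1  8 12  6 14
S:      9 22  5  4 20 19  3  2 12  1 20 32 11 46
Maximum is 46 (e.g. 5 + 7 + 8 + 12 + 14).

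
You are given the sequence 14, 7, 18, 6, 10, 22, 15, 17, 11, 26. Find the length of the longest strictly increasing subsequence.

Track the smallest tail for each achievable length (strict):
14 → extends → [14]
7 → replaces 14 → [7]
18 → extends → [7, 18]
6 → replaces 7 → [6, 18]
10 → replaces 18 → [6, 10]
22 → extends → [6, 10, 22]
15 → replaces 22 → [6, 10, 15]
17 → extends → [6, 10, 15, 17]
11 → replaces 15 → [6, 10, 11, 17]
26 → extends → [6, 10, 11, 17, 26]
Five tails, so the longest strictly increasing subsequence has length 5 (e.g. 7, 10, 15, 17, 26).

5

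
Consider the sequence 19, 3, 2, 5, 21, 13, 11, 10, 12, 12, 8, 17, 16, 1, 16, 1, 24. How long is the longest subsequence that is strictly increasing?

6

Let dp[i] be the length of the longest such subsequence ending at index i:
i:      1  2  3  4  5  6  7  8  9 10 11 12 13 14 15 16 17
a[i]:  19  3  2  5 21 13 11 10 12 12  8 17 16  1 16  1 24
dp:     1  1  1  2  3  3  3  3  4  4  3  5  5  1  5  1  6
Maximum dp value is 6.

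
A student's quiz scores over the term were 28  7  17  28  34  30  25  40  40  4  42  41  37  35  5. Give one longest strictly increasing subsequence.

Patience tails give the LIS length; then backtrack through the dp parents:
28 → extends → [28]
7 → replaces 28 → [7]
17 → extends → [7, 17]
28 → extends → [7, 17, 28]
34 → extends → [7, 17, 28, 34]
30 → replaces 34 → [7, 17, 28, 30]
25 → replaces 28 → [7, 17, 25, 30]
40 → extends → [7, 17, 25, 30, 40]
40 → already a tail → [7, 17, 25, 30, 40]
4 → replaces 7 → [4, 17, 25, 30, 40]
42 → extends → [4, 17, 25, 30, 40, 42]
41 → replaces 42 → [4, 17, 25, 30, 40, 41]
37 → replaces 40 → [4, 17, 25, 30, 37, 41]
35 → replaces 37 → [4, 17, 25, 30, 35, 41]
5 → replaces 17 → [4, 5, 25, 30, 35, 41]
Length 6; one witness is 7, 17, 28, 34, 40, 42.

7, 17, 28, 34, 40, 42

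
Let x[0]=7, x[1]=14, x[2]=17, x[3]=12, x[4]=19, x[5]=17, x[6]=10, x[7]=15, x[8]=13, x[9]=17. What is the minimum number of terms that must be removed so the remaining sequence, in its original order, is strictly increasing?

6

Fewest deletions = n − (longest strictly increasing subsequence).
i:      0  1  2  3  4  5  6  7  8  9
x[i]:   7 14 17 12 19 17 10 15 13 17
dp:     1  2  3  2  4  3  2  3  3  4
max dp = 4, so deletions = 10 − 4 = 6.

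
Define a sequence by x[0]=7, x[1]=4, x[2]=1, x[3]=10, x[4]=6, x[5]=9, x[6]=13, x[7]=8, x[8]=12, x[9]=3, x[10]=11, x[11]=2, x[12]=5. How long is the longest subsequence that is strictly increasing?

4

Let dp[i] be the length of the longest such subsequence ending at index i:
i:      0  1  2  3  4  5  6  7  8  9 10 11 12
x[i]:   7  4  1 10  6  9 13  8 12  3 11  2  5
dp:     1  1  1  2  2  3  4  3  4  2  4  2  3
Maximum dp value is 4.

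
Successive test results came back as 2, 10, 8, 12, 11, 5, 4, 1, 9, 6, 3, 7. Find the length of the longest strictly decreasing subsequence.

Negate each value so 'decreasing' becomes 'increasing', then run patience tails on the negated sequence:
-2 → extends → [-2]
-10 → replaces -2 → [-10]
-8 → extends → [-10, -8]
-12 → replaces -10 → [-12, -8]
-11 → replaces -8 → [-12, -11]
-5 → extends → [-12, -11, -5]
-4 → extends → [-12, -11, -5, -4]
-1 → extends → [-12, -11, -5, -4, -1]
-9 → replaces -5 → [-12, -11, -9, -4, -1]
-6 → replaces -4 → [-12, -11, -9, -6, -1]
-3 → replaces -1 → [-12, -11, -9, -6, -3]
-7 → replaces -6 → [-12, -11, -9, -7, -3]
Five tails, so the longest strictly decreasing subsequence of the original has length 5.

5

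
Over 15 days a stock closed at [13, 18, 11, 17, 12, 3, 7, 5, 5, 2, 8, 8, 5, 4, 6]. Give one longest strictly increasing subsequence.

3, 7, 8

Patience tails give the LIS length; then backtrack through the dp parents:
13 → extends → [13]
18 → extends → [13, 18]
11 → replaces 13 → [11, 18]
17 → replaces 18 → [11, 17]
12 → replaces 17 → [11, 12]
3 → replaces 11 → [3, 12]
7 → replaces 12 → [3, 7]
5 → replaces 7 → [3, 5]
5 → already a tail → [3, 5]
2 → replaces 3 → [2, 5]
8 → extends → [2, 5, 8]
8 → already a tail → [2, 5, 8]
5 → already a tail → [2, 5, 8]
4 → replaces 5 → [2, 4, 8]
6 → replaces 8 → [2, 4, 6]
Length 3; one witness is 3, 7, 8.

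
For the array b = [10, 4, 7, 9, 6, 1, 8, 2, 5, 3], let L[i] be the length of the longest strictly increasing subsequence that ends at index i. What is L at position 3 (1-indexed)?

dp[i] = 1 + max{dp[j] : j<i, b[j]<b[i]} (or 1 if no such j):
i:      1  2  3  4  5  6  7  8  9 10
b[i]:  10  4  7  9  6  1  8  2  5  3
dp:     1  1  2  3  2  1  3  2  3  3
At index 3 the value is 2.

2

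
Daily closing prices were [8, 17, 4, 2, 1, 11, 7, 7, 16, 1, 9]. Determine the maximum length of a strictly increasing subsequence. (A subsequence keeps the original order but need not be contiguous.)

Track the smallest tail for each achievable length (strict):
8 → extends → [8]
17 → extends → [8, 17]
4 → replaces 8 → [4, 17]
2 → replaces 4 → [2, 17]
1 → replaces 2 → [1, 17]
11 → replaces 17 → [1, 11]
7 → replaces 11 → [1, 7]
7 → already a tail → [1, 7]
16 → extends → [1, 7, 16]
1 → already a tail → [1, 7, 16]
9 → replaces 16 → [1, 7, 9]
Three tails, so the longest strictly increasing subsequence has length 3 (e.g. 8, 11, 16).

3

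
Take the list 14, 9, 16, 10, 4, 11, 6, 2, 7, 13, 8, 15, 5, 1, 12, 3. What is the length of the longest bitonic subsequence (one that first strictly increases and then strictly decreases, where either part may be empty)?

inc[i] = longest strictly increasing subsequence ending at i; dec[i] = longest strictly decreasing subsequence starting at i:
i:      1  2  3  4  5  6  7  8  9 10 11 12 13 14 15 16
a[i]:  14  9 16 10  4 11  6  2  7 13  8 15  5  1 12  3
inc:    1  1  2  2  1  3  2  1  3  4  4  5  2  1  5  2
dec:    5  4  5  4  3  4  3  2  3  4  3  3  2  1  2  1
Best peak at i=10 (value 13): inc=4, dec=4, length 4+4−1 = 7.

7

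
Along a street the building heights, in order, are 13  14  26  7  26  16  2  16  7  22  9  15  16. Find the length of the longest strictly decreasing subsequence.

3

Negate each value so 'decreasing' becomes 'increasing', then run patience tails on the negated sequence:
-13 → extends → [-13]
-14 → replaces -13 → [-14]
-26 → replaces -14 → [-26]
-7 → extends → [-26, -7]
-26 → already a tail → [-26, -7]
-16 → replaces -7 → [-26, -16]
-2 → extends → [-26, -16, -2]
-16 → already a tail → [-26, -16, -2]
-7 → replaces -2 → [-26, -16, -7]
-22 → replaces -16 → [-26, -22, -7]
-9 → replaces -7 → [-26, -22, -9]
-15 → replaces -9 → [-26, -22, -15]
-16 → replaces -15 → [-26, -22, -16]
Three tails, so the longest strictly decreasing subsequence of the original has length 3.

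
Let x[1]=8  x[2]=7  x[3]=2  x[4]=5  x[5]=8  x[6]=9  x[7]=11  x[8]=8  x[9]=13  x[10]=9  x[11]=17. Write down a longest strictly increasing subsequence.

Patience tails give the LIS length; then backtrack through the dp parents:
8 → extends → [8]
7 → replaces 8 → [7]
2 → replaces 7 → [2]
5 → extends → [2, 5]
8 → extends → [2, 5, 8]
9 → extends → [2, 5, 8, 9]
11 → extends → [2, 5, 8, 9, 11]
8 → already a tail → [2, 5, 8, 9, 11]
13 → extends → [2, 5, 8, 9, 11, 13]
9 → already a tail → [2, 5, 8, 9, 11, 13]
17 → extends → [2, 5, 8, 9, 11, 13, 17]
Length 7; one witness is 2, 5, 8, 9, 11, 13, 17.

2, 5, 8, 9, 11, 13, 17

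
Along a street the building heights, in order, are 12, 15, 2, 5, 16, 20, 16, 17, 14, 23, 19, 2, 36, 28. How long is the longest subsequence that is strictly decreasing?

4

Negate each value so 'decreasing' becomes 'increasing', then run patience tails on the negated sequence:
-12 → extends → [-12]
-15 → replaces -12 → [-15]
-2 → extends → [-15, -2]
-5 → replaces -2 → [-15, -5]
-16 → replaces -15 → [-16, -5]
-20 → replaces -16 → [-20, -5]
-16 → replaces -5 → [-20, -16]
-17 → replaces -16 → [-20, -17]
-14 → extends → [-20, -17, -14]
-23 → replaces -20 → [-23, -17, -14]
-19 → replaces -17 → [-23, -19, -14]
-2 → extends → [-23, -19, -14, -2]
-36 → replaces -23 → [-36, -19, -14, -2]
-28 → replaces -19 → [-36, -28, -14, -2]
Four tails, so the longest strictly decreasing subsequence of the original has length 4.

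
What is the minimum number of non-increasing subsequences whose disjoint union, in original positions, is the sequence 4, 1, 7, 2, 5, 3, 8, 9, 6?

5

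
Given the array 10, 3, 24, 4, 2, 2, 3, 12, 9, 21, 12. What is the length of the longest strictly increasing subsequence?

Let dp[i] be the length of the longest such subsequence ending at index i:
i:      1  2  3  4  5  6  7  8  9 10 11
a[i]:  10  3 24  4  2  2  3 12  9 21 12
dp:     1  1  2  2  1  1  2  3  3  4  4
Maximum dp value is 4.

4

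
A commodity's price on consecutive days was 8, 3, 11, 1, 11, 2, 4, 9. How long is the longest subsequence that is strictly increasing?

Let dp[i] be the length of the longest such subsequence ending at index i:
i:      1  2  3  4  5  6  7  8
a[i]:   8  3 11  1 11  2  4  9
dp:     1  1  2  1  2  2  3  4
Maximum dp value is 4.

4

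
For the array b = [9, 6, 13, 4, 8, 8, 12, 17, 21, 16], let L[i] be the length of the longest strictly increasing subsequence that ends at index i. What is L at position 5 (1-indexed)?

dp[i] = 1 + max{dp[j] : j<i, b[j]<b[i]} (or 1 if no such j):
i:      1  2  3  4  5  6  7  8  9 10
b[i]:   9  6 13  4  8  8 12 17 21 16
dp:     1  1  2  1  2  2  3  4  5  4
At index 5 the value is 2.

2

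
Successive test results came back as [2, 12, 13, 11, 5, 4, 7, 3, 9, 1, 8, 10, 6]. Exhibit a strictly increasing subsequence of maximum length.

2, 5, 7, 9, 10

Patience tails give the LIS length; then backtrack through the dp parents:
2 → extends → [2]
12 → extends → [2, 12]
13 → extends → [2, 12, 13]
11 → replaces 12 → [2, 11, 13]
5 → replaces 11 → [2, 5, 13]
4 → replaces 5 → [2, 4, 13]
7 → replaces 13 → [2, 4, 7]
3 → replaces 4 → [2, 3, 7]
9 → extends → [2, 3, 7, 9]
1 → replaces 2 → [1, 3, 7, 9]
8 → replaces 9 → [1, 3, 7, 8]
10 → extends → [1, 3, 7, 8, 10]
6 → replaces 7 → [1, 3, 6, 8, 10]
Length 5; one witness is 2, 5, 7, 9, 10.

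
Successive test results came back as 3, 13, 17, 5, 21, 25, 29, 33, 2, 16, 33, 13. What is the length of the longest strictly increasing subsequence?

7

Let dp[i] be the length of the longest such subsequence ending at index i:
i:      1  2  3  4  5  6  7  8  9 10 11 12
a[i]:   3 13 17  5 21 25 29 33  2 16 33 13
dp:     1  2  3  2  4  5  6  7  1  3  7  3
Maximum dp value is 7.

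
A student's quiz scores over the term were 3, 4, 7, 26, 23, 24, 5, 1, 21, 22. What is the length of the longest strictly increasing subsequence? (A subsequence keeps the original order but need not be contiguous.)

Track the smallest tail for each achievable length (strict):
3 → extends → [3]
4 → extends → [3, 4]
7 → extends → [3, 4, 7]
26 → extends → [3, 4, 7, 26]
23 → replaces 26 → [3, 4, 7, 23]
24 → extends → [3, 4, 7, 23, 24]
5 → replaces 7 → [3, 4, 5, 23, 24]
1 → replaces 3 → [1, 4, 5, 23, 24]
21 → replaces 23 → [1, 4, 5, 21, 24]
22 → replaces 24 → [1, 4, 5, 21, 22]
Five tails, so the longest strictly increasing subsequence has length 5 (e.g. 3, 4, 7, 23, 24).

5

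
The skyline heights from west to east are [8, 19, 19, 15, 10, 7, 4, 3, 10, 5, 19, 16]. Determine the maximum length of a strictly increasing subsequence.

3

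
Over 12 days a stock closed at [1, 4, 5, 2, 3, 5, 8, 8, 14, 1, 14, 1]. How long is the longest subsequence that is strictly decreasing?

3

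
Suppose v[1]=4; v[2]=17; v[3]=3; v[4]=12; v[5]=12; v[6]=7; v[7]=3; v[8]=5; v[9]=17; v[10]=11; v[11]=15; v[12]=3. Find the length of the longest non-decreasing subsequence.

5

Let dp[i] be the length of the longest such subsequence ending at index i:
i:      1  2  3  4  5  6  7  8  9 10 11 12
v[i]:   4 17  3 12 12  7  3  5 17 11 15  3
dp:     1  2  1  2  3  2  2  3  4  4  5  3
Maximum dp value is 5.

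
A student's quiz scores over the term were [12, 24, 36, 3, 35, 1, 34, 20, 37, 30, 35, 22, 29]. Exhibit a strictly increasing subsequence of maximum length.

12, 24, 36, 37

Patience tails give the LIS length; then backtrack through the dp parents:
12 → extends → [12]
24 → extends → [12, 24]
36 → extends → [12, 24, 36]
3 → replaces 12 → [3, 24, 36]
35 → replaces 36 → [3, 24, 35]
1 → replaces 3 → [1, 24, 35]
34 → replaces 35 → [1, 24, 34]
20 → replaces 24 → [1, 20, 34]
37 → extends → [1, 20, 34, 37]
30 → replaces 34 → [1, 20, 30, 37]
35 → replaces 37 → [1, 20, 30, 35]
22 → replaces 30 → [1, 20, 22, 35]
29 → replaces 35 → [1, 20, 22, 29]
Length 4; one witness is 12, 24, 36, 37.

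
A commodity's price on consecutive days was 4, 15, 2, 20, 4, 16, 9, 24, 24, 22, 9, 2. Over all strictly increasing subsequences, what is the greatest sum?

Let S[i] be the best sum of a strictly increasing subsequence ending at i:
i:      1  2  3  4  5  6  7  8  9 10 11 12
a[i]:   4 15  2 20  4 16  9 24 24 22  9  2
S:      4 19  2 39  6 35 15 63 63 61 15  2
Maximum is 63 (e.g. 4 + 15 + 20 + 24).

63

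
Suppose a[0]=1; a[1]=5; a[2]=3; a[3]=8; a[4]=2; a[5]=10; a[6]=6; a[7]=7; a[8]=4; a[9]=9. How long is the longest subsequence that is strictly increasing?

5

Let dp[i] be the length of the longest such subsequence ending at index i:
i:      0  1  2  3  4  5  6  7  8  9
a[i]:   1  5  3  8  2 10  6  7  4  9
dp:     1  2  2  3  2  4  3  4  3  5
Maximum dp value is 5.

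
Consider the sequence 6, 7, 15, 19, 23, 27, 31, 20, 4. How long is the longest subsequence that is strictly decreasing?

3

Negate each value so 'decreasing' becomes 'increasing', then run patience tails on the negated sequence:
-6 → extends → [-6]
-7 → replaces -6 → [-7]
-15 → replaces -7 → [-15]
-19 → replaces -15 → [-19]
-23 → replaces -19 → [-23]
-27 → replaces -23 → [-27]
-31 → replaces -27 → [-31]
-20 → extends → [-31, -20]
-4 → extends → [-31, -20, -4]
Three tails, so the longest strictly decreasing subsequence of the original has length 3.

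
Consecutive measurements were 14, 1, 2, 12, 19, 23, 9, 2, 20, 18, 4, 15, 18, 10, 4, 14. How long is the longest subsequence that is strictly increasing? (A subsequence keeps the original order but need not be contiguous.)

5

Track the smallest tail for each achievable length (strict):
14 → extends → [14]
1 → replaces 14 → [1]
2 → extends → [1, 2]
12 → extends → [1, 2, 12]
19 → extends → [1, 2, 12, 19]
23 → extends → [1, 2, 12, 19, 23]
9 → replaces 12 → [1, 2, 9, 19, 23]
2 → already a tail → [1, 2, 9, 19, 23]
20 → replaces 23 → [1, 2, 9, 19, 20]
18 → replaces 19 → [1, 2, 9, 18, 20]
4 → replaces 9 → [1, 2, 4, 18, 20]
15 → replaces 18 → [1, 2, 4, 15, 20]
18 → replaces 20 → [1, 2, 4, 15, 18]
10 → replaces 15 → [1, 2, 4, 10, 18]
4 → already a tail → [1, 2, 4, 10, 18]
14 → replaces 18 → [1, 2, 4, 10, 14]
Five tails, so the longest strictly increasing subsequence has length 5 (e.g. 1, 2, 12, 19, 23).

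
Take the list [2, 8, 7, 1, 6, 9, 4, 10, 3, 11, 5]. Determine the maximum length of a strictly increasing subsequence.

5

Let dp[i] be the length of the longest such subsequence ending at index i:
i:      1  2  3  4  5  6  7  8  9 10 11
a[i]:   2  8  7  1  6  9  4 10  3 11  5
dp:     1  2  2  1  2  3  2  4  2  5  3
Maximum dp value is 5.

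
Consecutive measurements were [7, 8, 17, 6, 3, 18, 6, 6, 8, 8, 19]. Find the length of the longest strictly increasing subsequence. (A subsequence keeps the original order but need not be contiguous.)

Track the smallest tail for each achievable length (strict):
7 → extends → [7]
8 → extends → [7, 8]
17 → extends → [7, 8, 17]
6 → replaces 7 → [6, 8, 17]
3 → replaces 6 → [3, 8, 17]
18 → extends → [3, 8, 17, 18]
6 → replaces 8 → [3, 6, 17, 18]
6 → already a tail → [3, 6, 17, 18]
8 → replaces 17 → [3, 6, 8, 18]
8 → already a tail → [3, 6, 8, 18]
19 → extends → [3, 6, 8, 18, 19]
Five tails, so the longest strictly increasing subsequence has length 5 (e.g. 7, 8, 17, 18, 19).

5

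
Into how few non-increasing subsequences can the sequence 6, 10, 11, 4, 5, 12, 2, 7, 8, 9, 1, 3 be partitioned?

5

Place each on the leftmost legal pile:
6 → new pile 1 (tops now [6])
10 → new pile 2 (tops now [6, 10])
11 → new pile 3 (tops now [6, 10, 11])
4 → pile 1 (tops now [4, 10, 11])
5 → pile 2 (tops now [4, 5, 11])
12 → new pile 4 (tops now [4, 5, 11, 12])
2 → pile 1 (tops now [2, 5, 11, 12])
7 → pile 3 (tops now [2, 5, 7, 12])
8 → pile 4 (tops now [2, 5, 7, 8])
9 → new pile 5 (tops now [2, 5, 7, 8, 9])
1 → pile 1 (tops now [1, 5, 7, 8, 9])
3 → pile 2 (tops now [1, 3, 7, 8, 9])
Five piles.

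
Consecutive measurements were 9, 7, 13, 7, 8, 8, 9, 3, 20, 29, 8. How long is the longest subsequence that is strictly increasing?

5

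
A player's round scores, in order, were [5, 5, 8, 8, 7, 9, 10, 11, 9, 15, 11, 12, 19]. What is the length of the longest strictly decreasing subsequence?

Negate each value so 'decreasing' becomes 'increasing', then run patience tails on the negated sequence:
-5 → extends → [-5]
-5 → already a tail → [-5]
-8 → replaces -5 → [-8]
-8 → already a tail → [-8]
-7 → extends → [-8, -7]
-9 → replaces -8 → [-9, -7]
-10 → replaces -9 → [-10, -7]
-11 → replaces -10 → [-11, -7]
-9 → replaces -7 → [-11, -9]
-15 → replaces -11 → [-15, -9]
-11 → replaces -9 → [-15, -11]
-12 → replaces -11 → [-15, -12]
-19 → replaces -15 → [-19, -12]
Two tails, so the longest strictly decreasing subsequence of the original has length 2.

2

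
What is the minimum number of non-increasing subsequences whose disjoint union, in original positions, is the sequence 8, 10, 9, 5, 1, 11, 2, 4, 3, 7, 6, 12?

5

The minimum number of non-increasing subsequences covering a sequence equals the length of its longest strictly increasing subsequence.
LIS length is 5 (e.g. 1, 2, 4, 7, 12), so 5 piles are needed.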